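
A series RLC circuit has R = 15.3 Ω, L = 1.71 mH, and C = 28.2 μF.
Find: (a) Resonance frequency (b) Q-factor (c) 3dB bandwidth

Step 1 — Resonance condition Im(Z)=0 gives ω₀ = 1/√(LC).
Step 2 — ω₀ = 1/√(0.00171·2.82e-05) = 4554 rad/s.
Step 3 — f₀ = ω₀/(2π) = 724.8 Hz.
Step 4 — Series Q: Q = ω₀L/R = 4554·0.00171/15.3 = 0.509.
Step 5 — 3dB bandwidth: Δω = ω₀/Q = 8947 rad/s; BW = Δω/(2π) = 1424 Hz.

(a) f₀ = 724.8 Hz  (b) Q = 0.509  (c) BW = 1424 Hz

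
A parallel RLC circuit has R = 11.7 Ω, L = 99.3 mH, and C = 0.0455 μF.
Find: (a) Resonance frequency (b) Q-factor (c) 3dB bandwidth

Step 1 — Resonance: ω₀ = 1/√(LC) = 1/√(0.0993·4.55e-08) = 1.488e+04 rad/s.
Step 2 — f₀ = ω₀/(2π) = 2368 Hz.
Step 3 — Parallel Q: Q = R/(ω₀L) = 11.7/(1.488e+04·0.0993) = 0.00792.
Step 4 — Bandwidth: Δω = ω₀/Q = 1.878e+06 rad/s; BW = Δω/(2π) = 2.99e+05 Hz.

(a) f₀ = 2368 Hz  (b) Q = 0.00792  (c) BW = 2.99e+05 Hz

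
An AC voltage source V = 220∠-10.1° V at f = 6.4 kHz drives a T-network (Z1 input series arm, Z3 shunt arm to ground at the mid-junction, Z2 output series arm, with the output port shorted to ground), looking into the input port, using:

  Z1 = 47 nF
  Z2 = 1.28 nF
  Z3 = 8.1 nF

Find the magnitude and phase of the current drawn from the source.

Step 1 — Angular frequency: ω = 2π·f = 2π·6400 = 4.021e+04 rad/s.
Step 2 — Component impedances:
  Z1: Z = 1/(jωC) = -j/(ω·C) = 0 - j529.1 Ω
  Z2: Z = 1/(jωC) = -j/(ω·C) = 0 - j1.943e+04 Ω
  Z3: Z = 1/(jωC) = -j/(ω·C) = 0 - j3070 Ω
Step 3 — With the output port shorted to ground, the output series arm Z2 runs from the junction to ground; the shunt arm Z3 also runs from the junction to ground. They appear in parallel: Z3 || Z2 = 0 - j2651 Ω.
Step 4 — Series with input arm Z1: Z_in = Z1 + (Z3 || Z2) = 0 - j3180 Ω = 3180∠-90.0° Ω.
Step 5 — Source phasor: V = 220∠-10.1° V = 216.6 - j38.58 V.
Step 6 — Ohm's law: I = V / Z_total = (216.6 - j38.58) / (0 - j3180) = 0.01213 + j0.0681 A.
Step 7 — Convert to polar: |I| = 0.06918 A, ∠I = 79.9°.

I = 0.06918∠79.9° A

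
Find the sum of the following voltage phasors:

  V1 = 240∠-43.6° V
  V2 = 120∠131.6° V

Step 1 — Convert each phasor to rectangular form:
  V1 = 240·(cos(-43.6°) + j·sin(-43.6°)) = 173.8 - j165.5 V
  V2 = 120·(cos(131.6°) + j·sin(131.6°)) = -79.67 + j89.74 V
Step 2 — Sum components: V_total = 94.13 - j75.77 V.
Step 3 — Convert to polar: |V_total| = 120.8 V, ∠V_total = -38.8°.

V_total = 120.8∠-38.8° V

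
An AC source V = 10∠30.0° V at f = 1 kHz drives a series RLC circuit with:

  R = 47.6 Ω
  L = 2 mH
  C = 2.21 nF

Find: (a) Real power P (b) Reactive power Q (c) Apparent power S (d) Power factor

Step 1 — Angular frequency: ω = 2π·f = 2π·1000 = 6283 rad/s.
Step 2 — Component impedances:
  R: Z = R = 47.6 Ω
  L: Z = jωL = j·6283·0.002 = 0 + j12.57 Ω
  C: Z = 1/(jωC) = -j/(ω·C) = 0 - j7.202e+04 Ω
Step 3 — Series combination: Z_total = R + L + C = 47.6 - j7.2e+04 Ω = 7.2e+04∠-90.0° Ω.
Step 4 — Source phasor: V = 10∠30.0° V = 8.66 + j5 V.
Step 5 — Current: I = V / Z = -6.936e-05 + j0.0001203 A = 0.0001389∠120.0° A.
Step 6 — Complex power: S = V·I* = 9.181e-07 - j0.001389 VA.
Step 7 — Real power: P = Re(S) = 9.181e-07 W.
Step 8 — Reactive power: Q = Im(S) = -0.001389 VAR.
Step 9 — Apparent power: |S| = 0.001389 VA.
Step 10 — Power factor: PF = P/|S| = 0.0006611 (leading).

(a) P = 9.181e-07 W  (b) Q = -0.001389 VAR  (c) S = 0.001389 VA  (d) PF = 0.0006611 (leading)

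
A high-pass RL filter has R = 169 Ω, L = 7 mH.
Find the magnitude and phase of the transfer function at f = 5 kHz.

Step 1 — Angular frequency: ω = 2π·5000 = 3.142e+04 rad/s.
Step 2 — Transfer function: H(jω) = jωL/(R + jωL).
Step 3 — Numerator jωL = j·219.9; denominator R + jωL = 169 + j219.9.
Step 4 — H = 0.6287 + j0.4832.
Step 5 — Magnitude: |H| = 0.7929 (-2.0 dB); phase: φ = 37.5°.

|H| = 0.7929 (-2.0 dB), φ = 37.5°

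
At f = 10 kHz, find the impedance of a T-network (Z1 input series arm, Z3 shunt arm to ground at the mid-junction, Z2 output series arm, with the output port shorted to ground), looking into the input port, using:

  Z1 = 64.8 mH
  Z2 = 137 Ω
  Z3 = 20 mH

Step 1 — Angular frequency: ω = 2π·f = 2π·1e+04 = 6.283e+04 rad/s.
Step 2 — Component impedances:
  Z1: Z = jωL = j·6.283e+04·0.0648 = 0 + j4072 Ω
  Z2: Z = R = 137 Ω
  Z3: Z = jωL = j·6.283e+04·0.02 = 0 + j1257 Ω
Step 3 — With the output port shorted to ground, the output series arm Z2 runs from the junction to ground; the shunt arm Z3 also runs from the junction to ground. They appear in parallel: Z3 || Z2 = 135.4 + j14.76 Ω.
Step 4 — Series with input arm Z1: Z_in = Z1 + (Z3 || Z2) = 135.4 + j4086 Ω = 4089∠88.1° Ω.

Z = 135.4 + j4086 Ω = 4089∠88.1° Ω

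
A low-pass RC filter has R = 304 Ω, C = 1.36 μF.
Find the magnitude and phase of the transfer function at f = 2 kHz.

Step 1 — Angular frequency: ω = 2π·2000 = 1.257e+04 rad/s.
Step 2 — Transfer function: H(jω) = 1/(1 + jωRC).
Step 3 — Denominator: 1 + jωRC = 1 + j·1.257e+04·304·1.36e-06 = 1 + j5.195.
Step 4 — H = 0.03572 - j0.1856.
Step 5 — Magnitude: |H| = 0.189 (-14.5 dB); phase: φ = -79.1°.

|H| = 0.189 (-14.5 dB), φ = -79.1°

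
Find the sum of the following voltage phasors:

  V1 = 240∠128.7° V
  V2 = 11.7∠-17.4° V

Step 1 — Convert each phasor to rectangular form:
  V1 = 240·(cos(128.7°) + j·sin(128.7°)) = -150.1 + j187.3 V
  V2 = 11.7·(cos(-17.4°) + j·sin(-17.4°)) = 11.16 - j3.499 V
Step 2 — Sum components: V_total = -138.9 + j183.8 V.
Step 3 — Convert to polar: |V_total| = 230.4 V, ∠V_total = 127.1°.

V_total = 230.4∠127.1° V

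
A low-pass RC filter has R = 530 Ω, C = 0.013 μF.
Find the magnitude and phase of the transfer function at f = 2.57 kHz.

Step 1 — Angular frequency: ω = 2π·2570 = 1.615e+04 rad/s.
Step 2 — Transfer function: H(jω) = 1/(1 + jωRC).
Step 3 — Denominator: 1 + jωRC = 1 + j·1.615e+04·530·1.3e-08 = 1 + j0.1113.
Step 4 — H = 0.9878 - j0.1099.
Step 5 — Magnitude: |H| = 0.9939 (-0.1 dB); phase: φ = -6.3°.

|H| = 0.9939 (-0.1 dB), φ = -6.3°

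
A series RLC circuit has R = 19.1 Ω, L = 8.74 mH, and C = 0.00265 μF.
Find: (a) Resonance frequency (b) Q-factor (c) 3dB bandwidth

Step 1 — Resonance: ω₀ = 1/√(LC) = 1/√(0.00874·2.65e-09) = 2.078e+05 rad/s.
Step 2 — f₀ = ω₀/(2π) = 3.307e+04 Hz.
Step 3 — Series Q: Q = ω₀L/R = 2.078e+05·0.00874/19.1 = 95.08.
Step 4 — Bandwidth: Δω = ω₀/Q = 2185 rad/s; BW = Δω/(2π) = 347.8 Hz.

(a) f₀ = 3.307e+04 Hz  (b) Q = 95.08  (c) BW = 347.8 Hz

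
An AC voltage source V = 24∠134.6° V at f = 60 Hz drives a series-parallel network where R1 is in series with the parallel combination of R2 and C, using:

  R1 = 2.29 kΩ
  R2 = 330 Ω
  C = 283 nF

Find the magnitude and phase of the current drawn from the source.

Step 1 — Angular frequency: ω = 2π·f = 2π·60 = 377 rad/s.
Step 2 — Component impedances:
  R1: Z = R = 2290 Ω
  R2: Z = R = 330 Ω
  C: Z = 1/(jωC) = -j/(ω·C) = 0 - j9373 Ω
Step 3 — Parallel branch: R2 || C = 1/(1/R2 + 1/C) = 329.6 - j11.6 Ω.
Step 4 — Series with R1: Z_total = R1 + (R2 || C) = 2620 - j11.6 Ω = 2620∠-0.3° Ω.
Step 5 — Source phasor: V = 24∠134.6° V = -16.85 + j17.09 V.
Step 6 — Ohm's law: I = V / Z_total = (-16.85 + j17.09) / (2620 - j11.6) = -0.006462 + j0.006495 A.
Step 7 — Convert to polar: |I| = 0.009162 A, ∠I = 134.9°.

I = 0.009162∠134.9° A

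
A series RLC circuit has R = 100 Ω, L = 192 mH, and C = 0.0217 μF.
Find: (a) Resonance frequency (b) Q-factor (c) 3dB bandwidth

Step 1 — Resonance: ω₀ = 1/√(LC) = 1/√(0.192·2.17e-08) = 1.549e+04 rad/s.
Step 2 — f₀ = ω₀/(2π) = 2466 Hz.
Step 3 — Series Q: Q = ω₀L/R = 1.549e+04·0.192/100 = 29.75.
Step 4 — Bandwidth: Δω = ω₀/Q = 520.8 rad/s; BW = Δω/(2π) = 82.89 Hz.

(a) f₀ = 2466 Hz  (b) Q = 29.75  (c) BW = 82.89 Hz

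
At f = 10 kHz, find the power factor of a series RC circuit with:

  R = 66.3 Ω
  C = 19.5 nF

Step 1 — Angular frequency: ω = 2π·f = 2π·1e+04 = 6.283e+04 rad/s.
Step 2 — Component impedances:
  R: Z = R = 66.3 Ω
  C: Z = 1/(jωC) = -j/(ω·C) = 0 - j816.2 Ω
Step 3 — Series combination: Z_total = R + C = 66.3 - j816.2 Ω = 818.9∠-85.4° Ω.
Step 4 — Power factor: PF = cos(φ) = Re(Z)/|Z| = 66.3/818.87 = 0.08097.
Step 5 — Type: Im(Z) = -816.2 ⇒ leading (phase φ = -85.4°).

PF = 0.08097 (leading, φ = -85.4°)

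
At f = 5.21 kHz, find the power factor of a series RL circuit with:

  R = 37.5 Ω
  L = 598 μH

Step 1 — Angular frequency: ω = 2π·f = 2π·5210 = 3.274e+04 rad/s.
Step 2 — Component impedances:
  R: Z = R = 37.5 Ω
  L: Z = jωL = j·3.274e+04·0.000598 = 0 + j19.58 Ω
Step 3 — Series combination: Z_total = R + L = 37.5 + j19.58 Ω = 42.3∠27.6° Ω.
Step 4 — Power factor: PF = cos(φ) = Re(Z)/|Z| = 37.5/42.3 = 0.8865.
Step 5 — Type: Im(Z) = 19.58 ⇒ lagging (phase φ = 27.6°).

PF = 0.8865 (lagging, φ = 27.6°)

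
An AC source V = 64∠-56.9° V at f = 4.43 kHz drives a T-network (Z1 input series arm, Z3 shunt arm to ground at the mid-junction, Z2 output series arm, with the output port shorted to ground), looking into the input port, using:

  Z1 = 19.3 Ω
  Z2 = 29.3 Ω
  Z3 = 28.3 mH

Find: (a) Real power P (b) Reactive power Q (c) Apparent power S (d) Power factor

Step 1 — Angular frequency: ω = 2π·f = 2π·4430 = 2.783e+04 rad/s.
Step 2 — Component impedances:
  Z1: Z = R = 19.3 Ω
  Z2: Z = R = 29.3 Ω
  Z3: Z = jωL = j·2.783e+04·0.0283 = 0 + j787.7 Ω
Step 3 — With the output port shorted to ground, the output series arm Z2 runs from the junction to ground; the shunt arm Z3 also runs from the junction to ground. They appear in parallel: Z3 || Z2 = 29.26 + j1.088 Ω.
Step 4 — Series with input arm Z1: Z_in = Z1 + (Z3 || Z2) = 48.56 + j1.088 Ω = 48.57∠1.3° Ω.
Step 5 — Source phasor: V = 64∠-56.9° V = 34.95 - j53.61 V.
Step 6 — Current: I = V / Z = 0.6947 - j1.12 A = 1.318∠-58.2° A.
Step 7 — Complex power: S = V·I* = 84.31 + j1.89 VA.
Step 8 — Real power: P = Re(S) = 84.31 W.
Step 9 — Reactive power: Q = Im(S) = 1.89 VAR.
Step 10 — Apparent power: |S| = 84.33 VA.
Step 11 — Power factor: PF = P/|S| = 0.9997 (lagging).

(a) P = 84.31 W  (b) Q = 1.89 VAR  (c) S = 84.33 VA  (d) PF = 0.9997 (lagging)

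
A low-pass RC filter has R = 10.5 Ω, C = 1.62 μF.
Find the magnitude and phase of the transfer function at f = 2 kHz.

Step 1 — Angular frequency: ω = 2π·2000 = 1.257e+04 rad/s.
Step 2 — Transfer function: H(jω) = 1/(1 + jωRC).
Step 3 — Denominator: 1 + jωRC = 1 + j·1.257e+04·10.5·1.62e-06 = 1 + j0.2138.
Step 4 — H = 0.9563 - j0.2044.
Step 5 — Magnitude: |H| = 0.9779 (-0.2 dB); phase: φ = -12.1°.

|H| = 0.9779 (-0.2 dB), φ = -12.1°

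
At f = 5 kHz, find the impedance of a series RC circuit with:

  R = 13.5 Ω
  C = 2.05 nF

Step 1 — Angular frequency: ω = 2π·f = 2π·5000 = 3.142e+04 rad/s.
Step 2 — Component impedances:
  R: Z = R = 13.5 Ω
  C: Z = 1/(jωC) = -j/(ω·C) = 0 - j1.553e+04 Ω
Step 3 — Series combination: Z_total = R + C = 13.5 - j1.553e+04 Ω = 1.553e+04∠-90.0° Ω.

Z = 13.5 - j1.553e+04 Ω = 1.553e+04∠-90.0° Ω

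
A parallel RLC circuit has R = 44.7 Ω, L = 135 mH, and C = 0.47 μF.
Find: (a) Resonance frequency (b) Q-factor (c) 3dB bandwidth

Step 1 — Resonance: ω₀ = 1/√(LC) = 1/√(0.135·4.7e-07) = 3970 rad/s.
Step 2 — f₀ = ω₀/(2π) = 631.8 Hz.
Step 3 — Parallel Q: Q = R/(ω₀L) = 44.7/(3970·0.135) = 0.0834.
Step 4 — Bandwidth: Δω = ω₀/Q = 4.76e+04 rad/s; BW = Δω/(2π) = 7576 Hz.

(a) f₀ = 631.8 Hz  (b) Q = 0.0834  (c) BW = 7576 Hz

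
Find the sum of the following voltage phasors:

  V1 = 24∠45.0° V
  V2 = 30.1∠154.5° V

Step 1 — Convert each phasor to rectangular form:
  V1 = 24·(cos(45.0°) + j·sin(45.0°)) = 16.97 + j16.97 V
  V2 = 30.1·(cos(154.5°) + j·sin(154.5°)) = -27.17 + j12.96 V
Step 2 — Sum components: V_total = -10.2 + j29.93 V.
Step 3 — Convert to polar: |V_total| = 31.62 V, ∠V_total = 108.8°.

V_total = 31.62∠108.8° V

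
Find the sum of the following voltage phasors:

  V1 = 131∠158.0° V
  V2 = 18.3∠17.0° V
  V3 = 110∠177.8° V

Step 1 — Convert each phasor to rectangular form:
  V1 = 131·(cos(158.0°) + j·sin(158.0°)) = -121.5 + j49.07 V
  V2 = 18.3·(cos(17.0°) + j·sin(17.0°)) = 17.5 + j5.35 V
  V3 = 110·(cos(177.8°) + j·sin(177.8°)) = -109.9 + j4.223 V
Step 2 — Sum components: V_total = -213.9 + j58.65 V.
Step 3 — Convert to polar: |V_total| = 221.8 V, ∠V_total = 164.7°.

V_total = 221.8∠164.7° V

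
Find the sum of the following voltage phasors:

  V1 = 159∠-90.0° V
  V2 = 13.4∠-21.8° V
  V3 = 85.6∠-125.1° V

Step 1 — Convert each phasor to rectangular form:
  V1 = 159·(cos(-90.0°) + j·sin(-90.0°)) = 0 - j159 V
  V2 = 13.4·(cos(-21.8°) + j·sin(-21.8°)) = 12.44 - j4.976 V
  V3 = 85.6·(cos(-125.1°) + j·sin(-125.1°)) = -49.22 - j70.03 V
Step 2 — Sum components: V_total = -36.78 - j234 V.
Step 3 — Convert to polar: |V_total| = 236.9 V, ∠V_total = -98.9°.

V_total = 236.9∠-98.9° V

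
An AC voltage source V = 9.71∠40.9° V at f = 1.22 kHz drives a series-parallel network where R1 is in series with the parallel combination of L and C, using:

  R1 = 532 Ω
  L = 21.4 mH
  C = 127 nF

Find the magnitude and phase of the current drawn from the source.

Step 1 — Angular frequency: ω = 2π·f = 2π·1220 = 7665 rad/s.
Step 2 — Component impedances:
  R1: Z = R = 532 Ω
  L: Z = jωL = j·7665·0.0214 = 0 + j164 Ω
  C: Z = 1/(jωC) = -j/(ω·C) = 0 - j1027 Ω
Step 3 — Parallel branch: L || C = 1/(1/L + 1/C) = 0 + j195.2 Ω.
Step 4 — Series with R1: Z_total = R1 + (L || C) = 532 + j195.2 Ω = 566.7∠20.2° Ω.
Step 5 — Source phasor: V = 9.71∠40.9° V = 7.339 + j6.358 V.
Step 6 — Ohm's law: I = V / Z_total = (7.339 + j6.358) / (532 + j195.2) = 0.01602 + j0.006071 A.
Step 7 — Convert to polar: |I| = 0.01713 A, ∠I = 20.7°.

I = 0.01713∠20.7° A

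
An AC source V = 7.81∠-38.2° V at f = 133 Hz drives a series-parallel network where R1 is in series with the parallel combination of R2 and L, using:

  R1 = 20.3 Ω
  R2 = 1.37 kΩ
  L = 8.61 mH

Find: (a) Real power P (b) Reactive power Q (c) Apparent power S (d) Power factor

Step 1 — Angular frequency: ω = 2π·f = 2π·133 = 835.7 rad/s.
Step 2 — Component impedances:
  R1: Z = R = 20.3 Ω
  R2: Z = R = 1370 Ω
  L: Z = jωL = j·835.7·0.00861 = 0 + j7.195 Ω
Step 3 — Parallel branch: R2 || L = 1/(1/R2 + 1/L) = 0.03779 + j7.195 Ω.
Step 4 — Series with R1: Z_total = R1 + (R2 || L) = 20.34 + j7.195 Ω = 21.57∠19.5° Ω.
Step 5 — Source phasor: V = 7.81∠-38.2° V = 6.138 - j4.83 V.
Step 6 — Current: I = V / Z = 0.1935 - j0.3059 A = 0.362∠-57.7° A.
Step 7 — Complex power: S = V·I* = 2.666 + j0.943 VA.
Step 8 — Real power: P = Re(S) = 2.666 W.
Step 9 — Reactive power: Q = Im(S) = 0.943 VAR.
Step 10 — Apparent power: |S| = 2.827 VA.
Step 11 — Power factor: PF = P/|S| = 0.9427 (lagging).

(a) P = 2.666 W  (b) Q = 0.943 VAR  (c) S = 2.827 VA  (d) PF = 0.9427 (lagging)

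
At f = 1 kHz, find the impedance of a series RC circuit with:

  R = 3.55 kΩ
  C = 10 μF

Step 1 — Angular frequency: ω = 2π·f = 2π·1000 = 6283 rad/s.
Step 2 — Component impedances:
  R: Z = R = 3550 Ω
  C: Z = 1/(jωC) = -j/(ω·C) = 0 - j15.92 Ω
Step 3 — Series combination: Z_total = R + C = 3550 - j15.92 Ω = 3550∠-0.3° Ω.

Z = 3550 - j15.92 Ω = 3550∠-0.3° Ω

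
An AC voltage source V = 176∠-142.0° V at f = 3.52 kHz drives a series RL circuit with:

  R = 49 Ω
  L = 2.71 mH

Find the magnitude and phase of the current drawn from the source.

Step 1 — Angular frequency: ω = 2π·f = 2π·3520 = 2.212e+04 rad/s.
Step 2 — Component impedances:
  R: Z = R = 49 Ω
  L: Z = jωL = j·2.212e+04·0.00271 = 0 + j59.94 Ω
Step 3 — Series combination: Z_total = R + L = 49 + j59.94 Ω = 77.42∠50.7° Ω.
Step 4 — Source phasor: V = 176∠-142.0° V = -138.7 - j108.4 V.
Step 5 — Ohm's law: I = V / Z_total = (-138.7 - j108.4) / (49 + j59.94) = -2.217 + j0.5011 A.
Step 6 — Convert to polar: |I| = 2.273 A, ∠I = 167.3°.

I = 2.273∠167.3° A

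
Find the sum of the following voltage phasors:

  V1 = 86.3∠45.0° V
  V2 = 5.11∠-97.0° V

Step 1 — Convert each phasor to rectangular form:
  V1 = 86.3·(cos(45.0°) + j·sin(45.0°)) = 61.02 + j61.02 V
  V2 = 5.11·(cos(-97.0°) + j·sin(-97.0°)) = -0.6228 - j5.072 V
Step 2 — Sum components: V_total = 60.4 + j55.95 V.
Step 3 — Convert to polar: |V_total| = 82.33 V, ∠V_total = 42.8°.

V_total = 82.33∠42.8° V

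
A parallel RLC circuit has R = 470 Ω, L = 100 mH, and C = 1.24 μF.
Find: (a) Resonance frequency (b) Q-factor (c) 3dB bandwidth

Step 1 — Resonance: ω₀ = 1/√(LC) = 1/√(0.1·1.24e-06) = 2840 rad/s.
Step 2 — f₀ = ω₀/(2π) = 452 Hz.
Step 3 — Parallel Q: Q = R/(ω₀L) = 470/(2840·0.1) = 1.655.
Step 4 — Bandwidth: Δω = ω₀/Q = 1716 rad/s; BW = Δω/(2π) = 273.1 Hz.

(a) f₀ = 452 Hz  (b) Q = 1.655  (c) BW = 273.1 Hz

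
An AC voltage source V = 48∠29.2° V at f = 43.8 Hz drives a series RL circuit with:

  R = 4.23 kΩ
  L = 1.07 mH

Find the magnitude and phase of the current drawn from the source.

Step 1 — Angular frequency: ω = 2π·f = 2π·43.8 = 275.2 rad/s.
Step 2 — Component impedances:
  R: Z = R = 4230 Ω
  L: Z = jωL = j·275.2·0.00107 = 0 + j0.2945 Ω
Step 3 — Series combination: Z_total = R + L = 4230 + j0.2945 Ω = 4230∠0.0° Ω.
Step 4 — Source phasor: V = 48∠29.2° V = 41.9 + j23.42 V.
Step 5 — Ohm's law: I = V / Z_total = (41.9 + j23.42) / (4230 + j0.2945) = 0.009906 + j0.005535 A.
Step 6 — Convert to polar: |I| = 0.01135 A, ∠I = 29.2°.

I = 0.01135∠29.2° A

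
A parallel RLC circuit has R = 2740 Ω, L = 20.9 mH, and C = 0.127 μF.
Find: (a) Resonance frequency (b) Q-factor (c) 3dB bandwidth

Step 1 — Resonance: ω₀ = 1/√(LC) = 1/√(0.0209·1.27e-07) = 1.941e+04 rad/s.
Step 2 — f₀ = ω₀/(2π) = 3089 Hz.
Step 3 — Parallel Q: Q = R/(ω₀L) = 2740/(1.941e+04·0.0209) = 6.754.
Step 4 — Bandwidth: Δω = ω₀/Q = 2874 rad/s; BW = Δω/(2π) = 457.4 Hz.

(a) f₀ = 3089 Hz  (b) Q = 6.754  (c) BW = 457.4 Hz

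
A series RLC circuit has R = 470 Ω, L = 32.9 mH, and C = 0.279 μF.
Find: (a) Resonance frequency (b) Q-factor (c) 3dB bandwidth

Step 1 — Resonance condition Im(Z)=0 gives ω₀ = 1/√(LC).
Step 2 — ω₀ = 1/√(0.0329·2.79e-07) = 1.044e+04 rad/s.
Step 3 — f₀ = ω₀/(2π) = 1661 Hz.
Step 4 — Series Q: Q = ω₀L/R = 1.044e+04·0.0329/470 = 0.7306.
Step 5 — 3dB bandwidth: Δω = ω₀/Q = 1.429e+04 rad/s; BW = Δω/(2π) = 2274 Hz.

(a) f₀ = 1661 Hz  (b) Q = 0.7306  (c) BW = 2274 Hz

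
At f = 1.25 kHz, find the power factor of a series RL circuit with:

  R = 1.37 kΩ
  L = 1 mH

Step 1 — Angular frequency: ω = 2π·f = 2π·1250 = 7854 rad/s.
Step 2 — Component impedances:
  R: Z = R = 1370 Ω
  L: Z = jωL = j·7854·0.001 = 0 + j7.854 Ω
Step 3 — Series combination: Z_total = R + L = 1370 + j7.854 Ω = 1370∠0.3° Ω.
Step 4 — Power factor: PF = cos(φ) = Re(Z)/|Z| = 1370/1370 = 1.
Step 5 — Type: Im(Z) = 7.854 ⇒ lagging (phase φ = 0.3°).

PF = 1 (lagging, φ = 0.3°)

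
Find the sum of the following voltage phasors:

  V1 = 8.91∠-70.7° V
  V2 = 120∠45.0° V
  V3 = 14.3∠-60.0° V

Step 1 — Convert each phasor to rectangular form:
  V1 = 8.91·(cos(-70.7°) + j·sin(-70.7°)) = 2.945 - j8.409 V
  V2 = 120·(cos(45.0°) + j·sin(45.0°)) = 84.85 + j84.85 V
  V3 = 14.3·(cos(-60.0°) + j·sin(-60.0°)) = 7.15 - j12.38 V
Step 2 — Sum components: V_total = 94.95 + j64.06 V.
Step 3 — Convert to polar: |V_total| = 114.5 V, ∠V_total = 34.0°.

V_total = 114.5∠34.0° V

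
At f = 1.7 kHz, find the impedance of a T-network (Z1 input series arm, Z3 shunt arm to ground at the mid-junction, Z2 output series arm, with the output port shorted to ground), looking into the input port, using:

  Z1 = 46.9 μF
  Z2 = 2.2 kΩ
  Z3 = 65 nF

Step 1 — Angular frequency: ω = 2π·f = 2π·1700 = 1.068e+04 rad/s.
Step 2 — Component impedances:
  Z1: Z = 1/(jωC) = -j/(ω·C) = 0 - j1.996 Ω
  Z2: Z = R = 2200 Ω
  Z3: Z = 1/(jωC) = -j/(ω·C) = 0 - j1440 Ω
Step 3 — With the output port shorted to ground, the output series arm Z2 runs from the junction to ground; the shunt arm Z3 also runs from the junction to ground. They appear in parallel: Z3 || Z2 = 660.1 - j1008 Ω.
Step 4 — Series with input arm Z1: Z_in = Z1 + (Z3 || Z2) = 660.1 - j1010 Ω = 1207∠-56.8° Ω.

Z = 660.1 - j1010 Ω = 1207∠-56.8° Ω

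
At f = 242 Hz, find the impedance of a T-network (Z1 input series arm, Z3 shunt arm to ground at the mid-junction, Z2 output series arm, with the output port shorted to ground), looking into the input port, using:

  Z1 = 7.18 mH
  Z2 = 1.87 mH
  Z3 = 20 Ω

Step 1 — Angular frequency: ω = 2π·f = 2π·242 = 1521 rad/s.
Step 2 — Component impedances:
  Z1: Z = jωL = j·1521·0.00718 = 0 + j10.92 Ω
  Z2: Z = jωL = j·1521·0.00187 = 0 + j2.843 Ω
  Z3: Z = R = 20 Ω
Step 3 — With the output port shorted to ground, the output series arm Z2 runs from the junction to ground; the shunt arm Z3 also runs from the junction to ground. They appear in parallel: Z3 || Z2 = 0.3962 + j2.787 Ω.
Step 4 — Series with input arm Z1: Z_in = Z1 + (Z3 || Z2) = 0.3962 + j13.7 Ω = 13.71∠88.3° Ω.

Z = 0.3962 + j13.7 Ω = 13.71∠88.3° Ω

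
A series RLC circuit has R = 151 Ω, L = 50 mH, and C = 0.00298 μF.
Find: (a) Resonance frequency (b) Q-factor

Step 1 — Resonance condition Im(Z)=0 gives ω₀ = 1/√(LC).
Step 2 — ω₀ = 1/√(0.05·2.98e-09) = 8.192e+04 rad/s.
Step 3 — f₀ = ω₀/(2π) = 1.304e+04 Hz.
Step 4 — Series Q: Q = ω₀L/R = 8.192e+04·0.05/151 = 27.13.

(a) f₀ = 1.304e+04 Hz  (b) Q = 27.13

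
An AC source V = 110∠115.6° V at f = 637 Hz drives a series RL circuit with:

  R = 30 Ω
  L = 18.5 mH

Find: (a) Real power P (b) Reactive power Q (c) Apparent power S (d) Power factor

Step 1 — Angular frequency: ω = 2π·f = 2π·637 = 4002 rad/s.
Step 2 — Component impedances:
  R: Z = R = 30 Ω
  L: Z = jωL = j·4002·0.0185 = 0 + j74.04 Ω
Step 3 — Series combination: Z_total = R + L = 30 + j74.04 Ω = 79.89∠67.9° Ω.
Step 4 — Source phasor: V = 110∠115.6° V = -47.53 + j99.2 V.
Step 5 — Current: I = V / Z = 0.9274 + j1.018 A = 1.377∠47.7° A.
Step 6 — Complex power: S = V·I* = 56.87 + j140.4 VA.
Step 7 — Real power: P = Re(S) = 56.87 W.
Step 8 — Reactive power: Q = Im(S) = 140.4 VAR.
Step 9 — Apparent power: |S| = 151.5 VA.
Step 10 — Power factor: PF = P/|S| = 0.3755 (lagging).

(a) P = 56.87 W  (b) Q = 140.4 VAR  (c) S = 151.5 VA  (d) PF = 0.3755 (lagging)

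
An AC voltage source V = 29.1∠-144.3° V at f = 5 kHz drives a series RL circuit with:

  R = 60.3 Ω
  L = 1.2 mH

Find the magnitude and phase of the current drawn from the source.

Step 1 — Angular frequency: ω = 2π·f = 2π·5000 = 3.142e+04 rad/s.
Step 2 — Component impedances:
  R: Z = R = 60.3 Ω
  L: Z = jωL = j·3.142e+04·0.0012 = 0 + j37.7 Ω
Step 3 — Series combination: Z_total = R + L = 60.3 + j37.7 Ω = 71.11∠32.0° Ω.
Step 4 — Source phasor: V = 29.1∠-144.3° V = -23.63 - j16.98 V.
Step 5 — Ohm's law: I = V / Z_total = (-23.63 - j16.98) / (60.3 + j37.7) = -0.4084 - j0.02631 A.
Step 6 — Convert to polar: |I| = 0.4092 A, ∠I = -176.3°.

I = 0.4092∠-176.3° A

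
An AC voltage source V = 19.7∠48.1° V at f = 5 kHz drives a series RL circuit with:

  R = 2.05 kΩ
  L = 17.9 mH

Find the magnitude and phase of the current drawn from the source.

Step 1 — Angular frequency: ω = 2π·f = 2π·5000 = 3.142e+04 rad/s.
Step 2 — Component impedances:
  R: Z = R = 2050 Ω
  L: Z = jωL = j·3.142e+04·0.0179 = 0 + j562.3 Ω
Step 3 — Series combination: Z_total = R + L = 2050 + j562.3 Ω = 2126∠15.3° Ω.
Step 4 — Source phasor: V = 19.7∠48.1° V = 13.16 + j14.66 V.
Step 5 — Ohm's law: I = V / Z_total = (13.16 + j14.66) / (2050 + j562.3) = 0.007793 + j0.005015 A.
Step 6 — Convert to polar: |I| = 0.009267 A, ∠I = 32.8°.

I = 0.009267∠32.8° A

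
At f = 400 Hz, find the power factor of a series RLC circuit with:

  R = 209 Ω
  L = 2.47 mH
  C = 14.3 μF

Step 1 — Angular frequency: ω = 2π·f = 2π·400 = 2513 rad/s.
Step 2 — Component impedances:
  R: Z = R = 209 Ω
  L: Z = jωL = j·2513·0.00247 = 0 + j6.208 Ω
  C: Z = 1/(jωC) = -j/(ω·C) = 0 - j27.82 Ω
Step 3 — Series combination: Z_total = R + L + C = 209 - j21.62 Ω = 210.1∠-5.9° Ω.
Step 4 — Power factor: PF = cos(φ) = Re(Z)/|Z| = 209/210.11 = 0.9947.
Step 5 — Type: Im(Z) = -21.62 ⇒ leading (phase φ = -5.9°).

PF = 0.9947 (leading, φ = -5.9°)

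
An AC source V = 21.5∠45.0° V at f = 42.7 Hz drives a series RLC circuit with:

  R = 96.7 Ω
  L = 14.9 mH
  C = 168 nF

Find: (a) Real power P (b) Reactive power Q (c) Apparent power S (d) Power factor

Step 1 — Angular frequency: ω = 2π·f = 2π·42.7 = 268.3 rad/s.
Step 2 — Component impedances:
  R: Z = R = 96.7 Ω
  L: Z = jωL = j·268.3·0.0149 = 0 + j3.998 Ω
  C: Z = 1/(jωC) = -j/(ω·C) = 0 - j2.219e+04 Ω
Step 3 — Series combination: Z_total = R + L + C = 96.7 - j2.218e+04 Ω = 2.218e+04∠-89.8° Ω.
Step 4 — Source phasor: V = 21.5∠45.0° V = 15.2 + j15.2 V.
Step 5 — Current: I = V / Z = -0.0006824 + j0.0006883 A = 0.0009692∠134.8° A.
Step 6 — Complex power: S = V·I* = 9.084e-05 - j0.02084 VA.
Step 7 — Real power: P = Re(S) = 9.084e-05 W.
Step 8 — Reactive power: Q = Im(S) = -0.02084 VAR.
Step 9 — Apparent power: |S| = 0.02084 VA.
Step 10 — Power factor: PF = P/|S| = 0.004359 (leading).

(a) P = 9.084e-05 W  (b) Q = -0.02084 VAR  (c) S = 0.02084 VA  (d) PF = 0.004359 (leading)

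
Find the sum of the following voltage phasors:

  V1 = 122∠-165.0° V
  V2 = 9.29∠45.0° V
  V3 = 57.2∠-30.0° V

Step 1 — Convert each phasor to rectangular form:
  V1 = 122·(cos(-165.0°) + j·sin(-165.0°)) = -117.8 - j31.58 V
  V2 = 9.29·(cos(45.0°) + j·sin(45.0°)) = 6.569 + j6.569 V
  V3 = 57.2·(cos(-30.0°) + j·sin(-30.0°)) = 49.54 - j28.6 V
Step 2 — Sum components: V_total = -61.74 - j53.61 V.
Step 3 — Convert to polar: |V_total| = 81.76 V, ∠V_total = -139.0°.

V_total = 81.76∠-139.0° V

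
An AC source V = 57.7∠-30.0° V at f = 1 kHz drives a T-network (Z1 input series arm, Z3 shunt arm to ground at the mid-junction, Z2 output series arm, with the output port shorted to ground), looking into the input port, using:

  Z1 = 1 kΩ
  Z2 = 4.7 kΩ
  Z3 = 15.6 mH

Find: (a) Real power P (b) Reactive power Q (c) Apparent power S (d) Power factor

Step 1 — Angular frequency: ω = 2π·f = 2π·1000 = 6283 rad/s.
Step 2 — Component impedances:
  Z1: Z = R = 1000 Ω
  Z2: Z = R = 4700 Ω
  Z3: Z = jωL = j·6283·0.0156 = 0 + j98.02 Ω
Step 3 — With the output port shorted to ground, the output series arm Z2 runs from the junction to ground; the shunt arm Z3 also runs from the junction to ground. They appear in parallel: Z3 || Z2 = 2.043 + j97.98 Ω.
Step 4 — Series with input arm Z1: Z_in = Z1 + (Z3 || Z2) = 1002 + j97.98 Ω = 1007∠5.6° Ω.
Step 5 — Source phasor: V = 57.7∠-30.0° V = 49.97 - j28.85 V.
Step 6 — Current: I = V / Z = 0.04661 - j0.03335 A = 0.05731∠-35.6° A.
Step 7 — Complex power: S = V·I* = 3.291 + j0.3218 VA.
Step 8 — Real power: P = Re(S) = 3.291 W.
Step 9 — Reactive power: Q = Im(S) = 0.3218 VAR.
Step 10 — Apparent power: |S| = 3.307 VA.
Step 11 — Power factor: PF = P/|S| = 0.9953 (lagging).

(a) P = 3.291 W  (b) Q = 0.3218 VAR  (c) S = 3.307 VA  (d) PF = 0.9953 (lagging)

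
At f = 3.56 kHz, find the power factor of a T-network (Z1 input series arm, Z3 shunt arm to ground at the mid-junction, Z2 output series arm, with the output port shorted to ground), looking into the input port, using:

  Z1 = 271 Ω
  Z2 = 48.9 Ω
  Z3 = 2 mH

Step 1 — Angular frequency: ω = 2π·f = 2π·3560 = 2.237e+04 rad/s.
Step 2 — Component impedances:
  Z1: Z = R = 271 Ω
  Z2: Z = R = 48.9 Ω
  Z3: Z = jωL = j·2.237e+04·0.002 = 0 + j44.74 Ω
Step 3 — With the output port shorted to ground, the output series arm Z2 runs from the junction to ground; the shunt arm Z3 also runs from the junction to ground. They appear in parallel: Z3 || Z2 = 22.28 + j24.35 Ω.
Step 4 — Series with input arm Z1: Z_in = Z1 + (Z3 || Z2) = 293.3 + j24.35 Ω = 294.3∠4.7° Ω.
Step 5 — Power factor: PF = cos(φ) = Re(Z)/|Z| = 293.3/294.3 = 0.9966.
Step 6 — Type: Im(Z) = 24.35 ⇒ lagging (phase φ = 4.7°).

PF = 0.9966 (lagging, φ = 4.7°)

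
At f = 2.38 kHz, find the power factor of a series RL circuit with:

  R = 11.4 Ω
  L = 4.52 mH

Step 1 — Angular frequency: ω = 2π·f = 2π·2380 = 1.495e+04 rad/s.
Step 2 — Component impedances:
  R: Z = R = 11.4 Ω
  L: Z = jωL = j·1.495e+04·0.00452 = 0 + j67.59 Ω
Step 3 — Series combination: Z_total = R + L = 11.4 + j67.59 Ω = 68.55∠80.4° Ω.
Step 4 — Power factor: PF = cos(φ) = Re(Z)/|Z| = 11.4/68.55 = 0.1663.
Step 5 — Type: Im(Z) = 67.59 ⇒ lagging (phase φ = 80.4°).

PF = 0.1663 (lagging, φ = 80.4°)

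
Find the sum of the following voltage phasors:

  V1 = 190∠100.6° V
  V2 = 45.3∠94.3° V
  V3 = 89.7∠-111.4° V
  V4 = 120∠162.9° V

Step 1 — Convert each phasor to rectangular form:
  V1 = 190·(cos(100.6°) + j·sin(100.6°)) = -34.95 + j186.8 V
  V2 = 45.3·(cos(94.3°) + j·sin(94.3°)) = -3.397 + j45.17 V
  V3 = 89.7·(cos(-111.4°) + j·sin(-111.4°)) = -32.73 - j83.52 V
  V4 = 120·(cos(162.9°) + j·sin(162.9°)) = -114.7 + j35.28 V
Step 2 — Sum components: V_total = -185.8 + j183.7 V.
Step 3 — Convert to polar: |V_total| = 261.3 V, ∠V_total = 135.3°.

V_total = 261.3∠135.3° V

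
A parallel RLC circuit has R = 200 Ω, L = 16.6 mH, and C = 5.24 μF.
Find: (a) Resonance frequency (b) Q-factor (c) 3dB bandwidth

Step 1 — Resonance: ω₀ = 1/√(LC) = 1/√(0.0166·5.24e-06) = 3391 rad/s.
Step 2 — f₀ = ω₀/(2π) = 539.6 Hz.
Step 3 — Parallel Q: Q = R/(ω₀L) = 200/(3391·0.0166) = 3.553.
Step 4 — Bandwidth: Δω = ω₀/Q = 954.2 rad/s; BW = Δω/(2π) = 151.9 Hz.

(a) f₀ = 539.6 Hz  (b) Q = 3.553  (c) BW = 151.9 Hz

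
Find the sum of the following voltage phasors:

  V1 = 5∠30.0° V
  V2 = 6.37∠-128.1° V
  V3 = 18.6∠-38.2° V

Step 1 — Convert each phasor to rectangular form:
  V1 = 5·(cos(30.0°) + j·sin(30.0°)) = 4.33 + j2.5 V
  V2 = 6.37·(cos(-128.1°) + j·sin(-128.1°)) = -3.931 - j5.013 V
  V3 = 18.6·(cos(-38.2°) + j·sin(-38.2°)) = 14.62 - j11.5 V
Step 2 — Sum components: V_total = 15.02 - j14.02 V.
Step 3 — Convert to polar: |V_total| = 20.54 V, ∠V_total = -43.0°.

V_total = 20.54∠-43.0° V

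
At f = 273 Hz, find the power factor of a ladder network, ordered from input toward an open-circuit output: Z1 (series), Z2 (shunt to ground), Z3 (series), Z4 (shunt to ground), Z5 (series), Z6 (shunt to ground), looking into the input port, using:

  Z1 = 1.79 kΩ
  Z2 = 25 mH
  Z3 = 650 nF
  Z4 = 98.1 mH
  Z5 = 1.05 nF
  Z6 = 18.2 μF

Step 1 — Angular frequency: ω = 2π·f = 2π·273 = 1715 rad/s.
Step 2 — Component impedances:
  Z1: Z = R = 1790 Ω
  Z2: Z = jωL = j·1715·0.025 = 0 + j42.88 Ω
  Z3: Z = 1/(jωC) = -j/(ω·C) = 0 - j896.9 Ω
  Z4: Z = jωL = j·1715·0.0981 = 0 + j168.3 Ω
  Z5: Z = 1/(jωC) = -j/(ω·C) = 0 - j5.552e+05 Ω
  Z6: Z = 1/(jωC) = -j/(ω·C) = 0 - j32.03 Ω
Step 3 — Ladder network (open output): work backward from the far end, alternating series and parallel combinations. Z_in = 1790 + j45.56 Ω = 1791∠1.5° Ω.
Step 4 — Power factor: PF = cos(φ) = Re(Z)/|Z| = 1790/1790.6 = 0.9997.
Step 5 — Type: Im(Z) = 45.56 ⇒ lagging (phase φ = 1.5°).

PF = 0.9997 (lagging, φ = 1.5°)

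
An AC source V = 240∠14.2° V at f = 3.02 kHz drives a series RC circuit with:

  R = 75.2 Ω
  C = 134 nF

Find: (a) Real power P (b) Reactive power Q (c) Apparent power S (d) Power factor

Step 1 — Angular frequency: ω = 2π·f = 2π·3020 = 1.898e+04 rad/s.
Step 2 — Component impedances:
  R: Z = R = 75.2 Ω
  C: Z = 1/(jωC) = -j/(ω·C) = 0 - j393.3 Ω
Step 3 — Series combination: Z_total = R + C = 75.2 - j393.3 Ω = 400.4∠-79.2° Ω.
Step 4 — Source phasor: V = 240∠14.2° V = 232.7 + j58.87 V.
Step 5 — Current: I = V / Z = -0.03529 + j0.5983 A = 0.5994∠93.4° A.
Step 6 — Complex power: S = V·I* = 27.02 - j141.3 VA.
Step 7 — Real power: P = Re(S) = 27.02 W.
Step 8 — Reactive power: Q = Im(S) = -141.3 VAR.
Step 9 — Apparent power: |S| = 143.9 VA.
Step 10 — Power factor: PF = P/|S| = 0.1878 (leading).

(a) P = 27.02 W  (b) Q = -141.3 VAR  (c) S = 143.9 VA  (d) PF = 0.1878 (leading)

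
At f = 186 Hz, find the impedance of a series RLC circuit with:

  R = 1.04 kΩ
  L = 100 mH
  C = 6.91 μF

Step 1 — Angular frequency: ω = 2π·f = 2π·186 = 1169 rad/s.
Step 2 — Component impedances:
  R: Z = R = 1040 Ω
  L: Z = jωL = j·1169·0.1 = 0 + j116.9 Ω
  C: Z = 1/(jωC) = -j/(ω·C) = 0 - j123.8 Ω
Step 3 — Series combination: Z_total = R + L + C = 1040 - j6.964 Ω = 1040∠-0.4° Ω.

Z = 1040 - j6.964 Ω = 1040∠-0.4° Ω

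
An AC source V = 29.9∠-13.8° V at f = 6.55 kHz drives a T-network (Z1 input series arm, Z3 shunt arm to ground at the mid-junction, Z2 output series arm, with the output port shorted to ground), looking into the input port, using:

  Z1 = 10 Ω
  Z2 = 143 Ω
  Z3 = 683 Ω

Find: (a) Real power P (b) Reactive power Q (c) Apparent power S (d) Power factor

Step 1 — Angular frequency: ω = 2π·f = 2π·6550 = 4.115e+04 rad/s.
Step 2 — Component impedances:
  Z1: Z = R = 10 Ω
  Z2: Z = R = 143 Ω
  Z3: Z = R = 683 Ω
Step 3 — With the output port shorted to ground, the output series arm Z2 runs from the junction to ground; the shunt arm Z3 also runs from the junction to ground. They appear in parallel: Z3 || Z2 = 118.2 Ω.
Step 4 — Series with input arm Z1: Z_in = Z1 + (Z3 || Z2) = 128.2 Ω = 128.2∠0.0° Ω.
Step 5 — Source phasor: V = 29.9∠-13.8° V = 29.04 - j7.132 V.
Step 6 — Current: I = V / Z = 0.2264 - j0.05561 A = 0.2332∠-13.8° A.
Step 7 — Complex power: S = V·I* = 6.971 VA.
Step 8 — Real power: P = Re(S) = 6.971 W.
Step 9 — Reactive power: Q = Im(S) = 0 VAR.
Step 10 — Apparent power: |S| = 6.971 VA.
Step 11 — Power factor: PF = P/|S| = 1 (unity).

(a) P = 6.971 W  (b) Q = 0 VAR  (c) S = 6.971 VA  (d) PF = 1 (unity)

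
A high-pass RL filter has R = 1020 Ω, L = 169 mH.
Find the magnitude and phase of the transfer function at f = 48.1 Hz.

Step 1 — Angular frequency: ω = 2π·48.1 = 302.2 rad/s.
Step 2 — Transfer function: H(jω) = jωL/(R + jωL).
Step 3 — Numerator jωL = j·51.08; denominator R + jωL = 1020 + j51.08.
Step 4 — H = 0.002501 + j0.04995.
Step 5 — Magnitude: |H| = 0.05001 (-26.0 dB); phase: φ = 87.1°.

|H| = 0.05001 (-26.0 dB), φ = 87.1°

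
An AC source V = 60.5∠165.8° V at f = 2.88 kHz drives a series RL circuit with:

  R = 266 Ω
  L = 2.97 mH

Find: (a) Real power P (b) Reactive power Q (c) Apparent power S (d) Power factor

Step 1 — Angular frequency: ω = 2π·f = 2π·2880 = 1.81e+04 rad/s.
Step 2 — Component impedances:
  R: Z = R = 266 Ω
  L: Z = jωL = j·1.81e+04·0.00297 = 0 + j53.74 Ω
Step 3 — Series combination: Z_total = R + L = 266 + j53.74 Ω = 271.4∠11.4° Ω.
Step 4 — Source phasor: V = 60.5∠165.8° V = -58.65 + j14.84 V.
Step 5 — Current: I = V / Z = -0.201 + j0.09641 A = 0.2229∠154.4° A.
Step 6 — Complex power: S = V·I* = 13.22 + j2.671 VA.
Step 7 — Real power: P = Re(S) = 13.22 W.
Step 8 — Reactive power: Q = Im(S) = 2.671 VAR.
Step 9 — Apparent power: |S| = 13.49 VA.
Step 10 — Power factor: PF = P/|S| = 0.9802 (lagging).

(a) P = 13.22 W  (b) Q = 2.671 VAR  (c) S = 13.49 VA  (d) PF = 0.9802 (lagging)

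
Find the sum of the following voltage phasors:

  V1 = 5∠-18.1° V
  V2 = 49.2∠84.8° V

Step 1 — Convert each phasor to rectangular form:
  V1 = 5·(cos(-18.1°) + j·sin(-18.1°)) = 4.753 - j1.553 V
  V2 = 49.2·(cos(84.8°) + j·sin(84.8°)) = 4.459 + j49 V
Step 2 — Sum components: V_total = 9.212 + j47.44 V.
Step 3 — Convert to polar: |V_total| = 48.33 V, ∠V_total = 79.0°.

V_total = 48.33∠79.0° V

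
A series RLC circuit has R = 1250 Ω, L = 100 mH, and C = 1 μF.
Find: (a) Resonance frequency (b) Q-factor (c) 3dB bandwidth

Step 1 — Resonance condition Im(Z)=0 gives ω₀ = 1/√(LC).
Step 2 — ω₀ = 1/√(0.1·1e-06) = 3162 rad/s.
Step 3 — f₀ = ω₀/(2π) = 503.3 Hz.
Step 4 — Series Q: Q = ω₀L/R = 3162·0.1/1250 = 0.253.
Step 5 — 3dB bandwidth: Δω = ω₀/Q = 1.25e+04 rad/s; BW = Δω/(2π) = 1989 Hz.

(a) f₀ = 503.3 Hz  (b) Q = 0.253  (c) BW = 1989 Hz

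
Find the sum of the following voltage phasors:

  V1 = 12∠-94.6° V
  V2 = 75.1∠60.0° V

Step 1 — Convert each phasor to rectangular form:
  V1 = 12·(cos(-94.6°) + j·sin(-94.6°)) = -0.9624 - j11.96 V
  V2 = 75.1·(cos(60.0°) + j·sin(60.0°)) = 37.55 + j65.04 V
Step 2 — Sum components: V_total = 36.59 + j53.08 V.
Step 3 — Convert to polar: |V_total| = 64.47 V, ∠V_total = 55.4°.

V_total = 64.47∠55.4° V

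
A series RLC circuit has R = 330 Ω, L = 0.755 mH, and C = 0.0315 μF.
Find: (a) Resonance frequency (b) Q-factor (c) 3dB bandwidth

Step 1 — Resonance condition Im(Z)=0 gives ω₀ = 1/√(LC).
Step 2 — ω₀ = 1/√(0.000755·3.15e-08) = 2.051e+05 rad/s.
Step 3 — f₀ = ω₀/(2π) = 3.264e+04 Hz.
Step 4 — Series Q: Q = ω₀L/R = 2.051e+05·0.000755/330 = 0.4691.
Step 5 — 3dB bandwidth: Δω = ω₀/Q = 4.371e+05 rad/s; BW = Δω/(2π) = 6.956e+04 Hz.

(a) f₀ = 3.264e+04 Hz  (b) Q = 0.4691  (c) BW = 6.956e+04 Hz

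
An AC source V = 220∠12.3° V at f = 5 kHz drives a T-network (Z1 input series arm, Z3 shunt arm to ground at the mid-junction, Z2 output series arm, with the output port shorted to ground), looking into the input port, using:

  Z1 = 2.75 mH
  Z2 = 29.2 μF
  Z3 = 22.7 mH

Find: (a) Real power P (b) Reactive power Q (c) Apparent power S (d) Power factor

Step 1 — Angular frequency: ω = 2π·f = 2π·5000 = 3.142e+04 rad/s.
Step 2 — Component impedances:
  Z1: Z = jωL = j·3.142e+04·0.00275 = 0 + j86.39 Ω
  Z2: Z = 1/(jωC) = -j/(ω·C) = 0 - j1.09 Ω
  Z3: Z = jωL = j·3.142e+04·0.0227 = 0 + j713.1 Ω
Step 3 — With the output port shorted to ground, the output series arm Z2 runs from the junction to ground; the shunt arm Z3 also runs from the junction to ground. They appear in parallel: Z3 || Z2 = 0 - j1.092 Ω.
Step 4 — Series with input arm Z1: Z_in = Z1 + (Z3 || Z2) = 0 + j85.3 Ω = 85.3∠90.0° Ω.
Step 5 — Source phasor: V = 220∠12.3° V = 215 + j46.87 V.
Step 6 — Current: I = V / Z = 0.5494 - j2.52 A = 2.579∠-77.7° A.
Step 7 — Complex power: S = V·I* = 0 + j567.4 VA.
Step 8 — Real power: P = Re(S) = 0 W.
Step 9 — Reactive power: Q = Im(S) = 567.4 VAR.
Step 10 — Apparent power: |S| = 567.4 VA.
Step 11 — Power factor: PF = P/|S| = 0 (lagging).

(a) P = 0 W  (b) Q = 567.4 VAR  (c) S = 567.4 VA  (d) PF = 0 (lagging)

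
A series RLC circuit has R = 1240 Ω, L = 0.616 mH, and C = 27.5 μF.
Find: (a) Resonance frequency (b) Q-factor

Step 1 — Resonance condition Im(Z)=0 gives ω₀ = 1/√(LC).
Step 2 — ω₀ = 1/√(0.000616·2.75e-05) = 7683 rad/s.
Step 3 — f₀ = ω₀/(2π) = 1223 Hz.
Step 4 — Series Q: Q = ω₀L/R = 7683·0.000616/1240 = 0.003817.

(a) f₀ = 1223 Hz  (b) Q = 0.003817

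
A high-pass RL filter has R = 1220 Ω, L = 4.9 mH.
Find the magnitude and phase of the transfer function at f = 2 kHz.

Step 1 — Angular frequency: ω = 2π·2000 = 1.257e+04 rad/s.
Step 2 — Transfer function: H(jω) = jωL/(R + jωL).
Step 3 — Numerator jωL = j·61.58; denominator R + jωL = 1220 + j61.58.
Step 4 — H = 0.002541 + j0.05034.
Step 5 — Magnitude: |H| = 0.05041 (-26.0 dB); phase: φ = 87.1°.

|H| = 0.05041 (-26.0 dB), φ = 87.1°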